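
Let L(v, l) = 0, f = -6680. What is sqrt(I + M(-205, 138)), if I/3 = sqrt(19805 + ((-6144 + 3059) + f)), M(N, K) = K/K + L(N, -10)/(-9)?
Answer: sqrt(1 + 6*sqrt(2510)) ≈ 17.367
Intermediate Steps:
M(N, K) = 1 (M(N, K) = K/K + 0/(-9) = 1 + 0*(-1/9) = 1 + 0 = 1)
I = 6*sqrt(2510) (I = 3*sqrt(19805 + ((-6144 + 3059) - 6680)) = 3*sqrt(19805 + (-3085 - 6680)) = 3*sqrt(19805 - 9765) = 3*sqrt(10040) = 3*(2*sqrt(2510)) = 6*sqrt(2510) ≈ 300.60)
sqrt(I + M(-205, 138)) = sqrt(6*sqrt(2510) + 1) = sqrt(1 + 6*sqrt(2510))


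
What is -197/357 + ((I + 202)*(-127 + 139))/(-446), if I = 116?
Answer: -725087/79611 ≈ -9.1079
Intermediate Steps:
-197/357 + ((I + 202)*(-127 + 139))/(-446) = -197/357 + ((116 + 202)*(-127 + 139))/(-446) = -197*1/357 + (318*12)*(-1/446) = -197/357 + 3816*(-1/446) = -197/357 - 1908/223 = -725087/79611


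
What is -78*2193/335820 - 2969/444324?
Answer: -6416703923/12434407140 ≈ -0.51604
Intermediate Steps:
-78*2193/335820 - 2969/444324 = -171054*1/335820 - 2969*1/444324 = -28509/55970 - 2969/444324 = -6416703923/12434407140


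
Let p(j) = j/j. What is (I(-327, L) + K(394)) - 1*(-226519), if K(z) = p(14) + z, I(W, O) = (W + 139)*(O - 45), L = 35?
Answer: 228794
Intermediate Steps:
I(W, O) = (-45 + O)*(139 + W) (I(W, O) = (139 + W)*(-45 + O) = (-45 + O)*(139 + W))
p(j) = 1
K(z) = 1 + z
(I(-327, L) + K(394)) - 1*(-226519) = ((-6255 - 45*(-327) + 139*35 + 35*(-327)) + (1 + 394)) - 1*(-226519) = ((-6255 + 14715 + 4865 - 11445) + 395) + 226519 = (1880 + 395) + 226519 = 2275 + 226519 = 228794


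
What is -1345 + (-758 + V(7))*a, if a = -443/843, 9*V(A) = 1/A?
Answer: -50277026/53109 ≈ -946.68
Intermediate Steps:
V(A) = 1/(9*A)
a = -443/843 (a = -443*1/843 = -443/843 ≈ -0.52550)
-1345 + (-758 + V(7))*a = -1345 + (-758 + (⅑)/7)*(-443/843) = -1345 + (-758 + (⅑)*(⅐))*(-443/843) = -1345 + (-758 + 1/63)*(-443/843) = -1345 - 47753/63*(-443/843) = -1345 + 21154579/53109 = -50277026/53109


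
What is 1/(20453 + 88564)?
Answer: 1/109017 ≈ 9.1729e-6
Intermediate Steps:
1/(20453 + 88564) = 1/109017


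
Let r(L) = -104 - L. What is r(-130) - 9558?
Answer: -9532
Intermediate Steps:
r(-130) - 9558 = (-104 - 1*(-130)) - 9558 = (-104 + 130) - 9558 = 26 - 9558 = -9532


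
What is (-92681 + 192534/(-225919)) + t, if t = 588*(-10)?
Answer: -22266995093/225919 ≈ -98562.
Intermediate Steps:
t = -5880
(-92681 + 192534/(-225919)) + t = (-92681 + 192534/(-225919)) - 5880 = (-92681 + 192534*(-1/225919)) - 5880 = (-92681 - 192534/225919) - 5880 = -20938591373/225919 - 5880 = -22266995093/225919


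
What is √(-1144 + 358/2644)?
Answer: 63*I*√503682/1322 ≈ 33.821*I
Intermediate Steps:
√(-1144 + 358/2644) = √(-1144 + 358*(1/2644)) = √(-1144 + 179/1322) = √(-1512189/1322) = 63*I*√503682/1322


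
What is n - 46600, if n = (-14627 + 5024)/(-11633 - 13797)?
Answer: -1185028397/25430 ≈ -46600.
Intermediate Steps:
n = 9603/25430 (n = -9603/(-25430) = -9603*(-1/25430) = 9603/25430 ≈ 0.37762)
n - 46600 = 9603/25430 - 46600 = -1185028397/25430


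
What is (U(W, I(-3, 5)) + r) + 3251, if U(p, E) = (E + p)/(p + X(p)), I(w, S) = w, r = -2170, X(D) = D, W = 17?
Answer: 18384/17 ≈ 1081.4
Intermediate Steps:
U(p, E) = (E + p)/(2*p) (U(p, E) = (E + p)/(p + p) = (E + p)/((2*p)) = (E + p)*(1/(2*p)) = (E + p)/(2*p))
(U(W, I(-3, 5)) + r) + 3251 = ((½)*(-3 + 17)/17 - 2170) + 3251 = ((½)*(1/17)*14 - 2170) + 3251 = (7/17 - 2170) + 3251 = -36883/17 + 3251 = 18384/17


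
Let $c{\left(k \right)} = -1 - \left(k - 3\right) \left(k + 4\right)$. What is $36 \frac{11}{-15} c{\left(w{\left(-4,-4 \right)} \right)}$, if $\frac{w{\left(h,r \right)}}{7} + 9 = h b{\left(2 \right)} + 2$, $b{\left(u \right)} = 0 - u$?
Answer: $1188$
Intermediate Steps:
$b{\left(u \right)} = - u$
$w{\left(h,r \right)} = -49 - 14 h$ ($w{\left(h,r \right)} = -63 + 7 \left(h \left(\left(-1\right) 2\right) + 2\right) = -63 + 7 \left(h \left(-2\right) + 2\right) = -63 + 7 \left(- 2 h + 2\right) = -63 + 7 \left(2 - 2 h\right) = -63 - \left(-14 + 14 h\right) = -49 - 14 h$)
$c{\left(k \right)} = -1 - \left(-3 + k\right) \left(4 + k\right)$
$36 \frac{11}{-15} c{\left(w{\left(-4,-4 \right)} \right)} = 36 \frac{11}{-15} \left(11 - \left(-49 - -56\right) - \left(-49 - -56\right)^{2}\right) = 36 \cdot 11 \left(- \frac{1}{15}\right) \left(11 - \left(-49 + 56\right) - \left(-49 + 56\right)^{2}\right) = 36 \left(- \frac{11}{15}\right) \left(11 - 7 - 7^{2}\right) = - \frac{132 \left(11 - 7 - 49\right)}{5} = \left(- \frac{132}{5}\right) \left(-45\right) = 1188$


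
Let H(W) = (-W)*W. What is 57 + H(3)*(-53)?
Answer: 534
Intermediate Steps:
H(W) = -W²
57 + H(3)*(-53) = 57 - 1*3²*(-53) = 57 - 1*9*(-53) = 57 - 9*(-53) = 57 + 477 = 534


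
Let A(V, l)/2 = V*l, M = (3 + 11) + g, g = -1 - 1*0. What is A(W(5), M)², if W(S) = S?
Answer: 16900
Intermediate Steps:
g = -1 (g = -1 + 0 = -1)
M = 13 (M = (3 + 11) - 1 = 14 - 1 = 13)
A(V, l) = 2*V*l (A(V, l) = 2*(V*l) = 2*V*l)
A(W(5), M)² = (2*5*13)² = 130² = 16900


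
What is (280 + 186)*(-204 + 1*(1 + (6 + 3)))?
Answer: -90404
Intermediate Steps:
(280 + 186)*(-204 + 1*(1 + (6 + 3))) = 466*(-204 + 1*(1 + 9)) = 466*(-204 + 1*10) = 466*(-204 + 10) = 466*(-194) = -90404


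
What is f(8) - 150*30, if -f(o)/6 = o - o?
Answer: -4500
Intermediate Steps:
f(o) = 0 (f(o) = -6*(o - o) = -6*0 = 0)
f(8) - 150*30 = 0 - 150*30 = 0 - 4500 = -4500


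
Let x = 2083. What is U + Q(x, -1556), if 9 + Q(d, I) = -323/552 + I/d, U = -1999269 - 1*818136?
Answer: -3239509227545/1149816 ≈ -2.8174e+6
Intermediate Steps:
U = -2817405 (U = -1999269 - 818136 = -2817405)
Q(d, I) = -5291/552 + I/d (Q(d, I) = -9 + (-323/552 + I/d) = -5291/552 + I/d)
U + Q(x, -1556) = -2817405 + (-5291/552 - 1556/2083) = -2817405 - 11880065/1149816 = -3239509227545/1149816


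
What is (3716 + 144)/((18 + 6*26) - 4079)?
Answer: -772/781 ≈ -0.98848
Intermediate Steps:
(3716 + 144)/((18 + 6*26) - 4079) = 3860/((18 + 156) - 4079) = 3860/(174 - 4079) = 3860/(-3905) = 3860*(-1/3905) = -772/781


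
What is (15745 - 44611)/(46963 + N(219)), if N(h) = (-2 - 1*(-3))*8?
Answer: -566/921 ≈ -0.61455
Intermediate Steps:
N(h) = 8 (N(h) = (-2 + 3)*8 = 1*8 = 8)
(15745 - 44611)/(46963 + N(219)) = (15745 - 44611)/(46963 + 8) = -28866/46971 = -28866*1/46971 = -566/921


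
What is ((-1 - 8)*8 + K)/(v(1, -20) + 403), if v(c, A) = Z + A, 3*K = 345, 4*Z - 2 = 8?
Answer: 86/771 ≈ 0.11154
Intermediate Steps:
Z = 5/2 (Z = ½ + (¼)*8 = ½ + 2 = 5/2 ≈ 2.5000)
K = 115 (K = (⅓)*345 = 115)
v(c, A) = 5/2 + A
((-1 - 8)*8 + K)/(v(1, -20) + 403) = ((-1 - 8)*8 + 115)/((5/2 - 20) + 403) = (-9*8 + 115)/(-35/2 + 403) = (-72 + 115)/(771/2) = 43*(2/771) = 86/771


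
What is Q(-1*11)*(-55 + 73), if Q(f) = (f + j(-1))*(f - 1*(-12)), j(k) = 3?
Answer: -144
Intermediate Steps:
Q(f) = (3 + f)*(12 + f) (Q(f) = (f + 3)*(f - 1*(-12)) = (3 + f)*(f + 12) = (3 + f)*(12 + f))
Q(-1*11)*(-55 + 73) = (36 + (-1*11)² + 15*(-1*11))*(-55 + 73) = (36 + (-11)² + 15*(-11))*18 = (36 + 121 - 165)*18 = -8*18 = -144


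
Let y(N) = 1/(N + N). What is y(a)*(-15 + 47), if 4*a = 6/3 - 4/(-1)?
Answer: 32/3 ≈ 10.667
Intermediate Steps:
a = 3/2 (a = (6/3 - 4/(-1))/4 = (6*(1/3) - 4*(-1))/4 = (2 + 4)/4 = (1/4)*6 = 3/2 ≈ 1.5000)
y(N) = 1/(2*N)
y(a)*(-15 + 47) = (1/(2*(3/2)))*(-15 + 47) = ((1/2)*(2/3))*32 = (1/3)*32 = 32/3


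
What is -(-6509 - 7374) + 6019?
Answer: 19902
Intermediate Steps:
-(-6509 - 7374) + 6019 = -1*(-13883) + 6019 = 13883 + 6019 = 19902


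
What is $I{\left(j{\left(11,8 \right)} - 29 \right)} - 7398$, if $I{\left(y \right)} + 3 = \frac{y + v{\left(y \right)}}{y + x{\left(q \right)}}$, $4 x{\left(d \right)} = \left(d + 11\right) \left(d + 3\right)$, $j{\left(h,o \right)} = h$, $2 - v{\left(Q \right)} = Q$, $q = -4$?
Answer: $- \frac{584687}{79} \approx -7401.1$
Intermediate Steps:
$v{\left(Q \right)} = 2 - Q$
$x{\left(d \right)} = \frac{\left(3 + d\right) \left(11 + d\right)}{4}$ ($x{\left(d \right)} = \frac{\left(d + 11\right) \left(d + 3\right)}{4} = \frac{\left(11 + d\right) \left(3 + d\right)}{4} = \frac{\left(3 + d\right) \left(11 + d\right)}{4}$)
$I{\left(y \right)} = -3 + \frac{2}{- \frac{7}{4} + y}$ ($I{\left(y \right)} = -3 + \frac{y - \left(-2 + y\right)}{y + \left(\frac{33}{4} + \frac{\left(-4\right)^{2}}{4} + \frac{7}{2} \left(-4\right)\right)} = -3 + \frac{2}{y + \left(\frac{33}{4} + \frac{1}{4} \cdot 16 - 14\right)} = -3 + \frac{2}{y + \left(\frac{33}{4} + 4 - 14\right)} = -3 + \frac{2}{y - \frac{7}{4}} = -3 + \frac{2}{- \frac{7}{4} + y}$)
$I{\left(j{\left(11,8 \right)} - 29 \right)} - 7398 = \frac{29 - 12 \left(11 - 29\right)}{-7 + 4 \left(11 - 29\right)} - 7398 = \frac{29 - -216}{-7 + 4 \left(-18\right)} - 7398 = \frac{29 + 216}{-7 - 72} - 7398 = \frac{1}{-79} \cdot 245 - 7398 = \left(- \frac{1}{79}\right) 245 - 7398 = - \frac{245}{79} - 7398 = - \frac{584687}{79}$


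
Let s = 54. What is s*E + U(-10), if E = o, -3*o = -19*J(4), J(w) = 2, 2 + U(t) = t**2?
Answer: 782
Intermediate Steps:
U(t) = -2 + t**2
o = 38/3 (o = -(-19)*2/3 = -1/3*(-38) = 38/3 ≈ 12.667)
E = 38/3 ≈ 12.667
s*E + U(-10) = 54*(38/3) + (-2 + (-10)**2) = 684 + (-2 + 100) = 684 + 98 = 782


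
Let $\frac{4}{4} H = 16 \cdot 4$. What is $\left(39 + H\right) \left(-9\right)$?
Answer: $-927$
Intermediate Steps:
$H = 64$ ($H = 16 \cdot 4 = 64$)
$\left(39 + H\right) \left(-9\right) = \left(39 + 64\right) \left(-9\right) = 103 \left(-9\right) = -927$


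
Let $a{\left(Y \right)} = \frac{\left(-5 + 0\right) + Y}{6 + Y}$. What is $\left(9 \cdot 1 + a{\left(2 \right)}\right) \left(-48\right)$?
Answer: $-414$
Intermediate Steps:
$a{\left(Y \right)} = \frac{-5 + Y}{6 + Y}$
$\left(9 \cdot 1 + a{\left(2 \right)}\right) \left(-48\right) = \left(9 \cdot 1 + \frac{-5 + 2}{6 + 2}\right) \left(-48\right) = \left(9 + \frac{1}{8} \left(-3\right)\right) \left(-48\right) = \left(9 - \frac{3}{8}\right) \left(-48\right) = \frac{69}{8} \left(-48\right) = -414$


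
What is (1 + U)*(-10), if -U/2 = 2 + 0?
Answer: 30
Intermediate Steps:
U = -4 (U = -2*(2 + 0) = -2*2 = -4)
(1 + U)*(-10) = (1 - 4)*(-10) = -3*(-10) = 30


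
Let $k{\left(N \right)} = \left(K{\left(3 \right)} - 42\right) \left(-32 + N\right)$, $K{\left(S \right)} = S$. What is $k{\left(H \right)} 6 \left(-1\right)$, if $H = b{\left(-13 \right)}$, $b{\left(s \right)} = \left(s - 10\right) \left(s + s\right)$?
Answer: $132444$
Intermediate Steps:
$b{\left(s \right)} = 2 s \left(-10 + s\right)$ ($b{\left(s \right)} = \left(-10 + s\right) 2 s = 2 s \left(-10 + s\right)$)
$H = 598$ ($H = 2 \left(-13\right) \left(-10 - 13\right) = 2 \left(-13\right) \left(-23\right) = 598$)
$k{\left(N \right)} = 1248 - 39 N$ ($k{\left(N \right)} = \left(3 - 42\right) \left(-32 + N\right) = - 39 \left(-32 + N\right) = 1248 - 39 N$)
$k{\left(H \right)} 6 \left(-1\right) = \left(1248 - 23322\right) 6 \left(-1\right) = \left(1248 - 23322\right) \left(-6\right) = \left(-22074\right) \left(-6\right) = 132444$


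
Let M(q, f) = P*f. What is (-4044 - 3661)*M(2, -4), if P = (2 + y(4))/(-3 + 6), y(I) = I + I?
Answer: 308200/3 ≈ 1.0273e+5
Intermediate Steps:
y(I) = 2*I
P = 10/3 (P = (2 + 2*4)/(-3 + 6) = (2 + 8)/3 = 10*(⅓) = 10/3 ≈ 3.3333)
M(q, f) = 10*f/3
(-4044 - 3661)*M(2, -4) = (-4044 - 3661)*((10/3)*(-4)) = -7705*(-40/3) = 308200/3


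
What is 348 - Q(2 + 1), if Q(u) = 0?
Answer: 348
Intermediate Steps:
348 - Q(2 + 1) = 348 - 1*0 = 348 + 0 = 348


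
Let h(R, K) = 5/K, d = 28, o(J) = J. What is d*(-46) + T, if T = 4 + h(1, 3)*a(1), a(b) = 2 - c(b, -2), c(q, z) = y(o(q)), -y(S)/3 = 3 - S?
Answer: -3812/3 ≈ -1270.7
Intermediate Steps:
y(S) = -9 + 3*S (y(S) = -3*(3 - S) = -9 + 3*S)
c(q, z) = -9 + 3*q
a(b) = 11 - 3*b (a(b) = 2 - (-9 + 3*b) = 2 + (9 - 3*b) = 11 - 3*b)
T = 52/3 (T = 4 + (5/3)*(11 - 3*1) = 4 + (5*(⅓))*(11 - 3) = 4 + (5/3)*8 = 4 + 40/3 = 52/3 ≈ 17.333)
d*(-46) + T = 28*(-46) + 52/3 = -1288 + 52/3 = -3812/3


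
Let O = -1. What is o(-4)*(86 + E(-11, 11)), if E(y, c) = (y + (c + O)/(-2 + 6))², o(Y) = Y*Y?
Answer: 2532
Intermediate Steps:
o(Y) = Y²
E(y, c) = (-¼ + y + c/4)² (E(y, c) = (y + (c - 1)/(-2 + 6))² = (y + (-1 + c)/4)² = (y + (-1 + c)*(¼))² = (y + (-¼ + c/4))² = (-¼ + y + c/4)²)
o(-4)*(86 + E(-11, 11)) = (-4)²*(86 + (-1 + 11 + 4*(-11))²/16) = 16*(86 + (-1 + 11 - 44)²/16) = 16*(86 + (1/16)*(-34)²) = 16*(86 + (1/16)*1156) = 16*(86 + 289/4) = 16*(633/4) = 2532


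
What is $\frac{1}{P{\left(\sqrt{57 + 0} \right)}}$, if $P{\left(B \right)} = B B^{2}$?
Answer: $\frac{\sqrt{57}}{3249} \approx 0.0023237$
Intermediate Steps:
$P{\left(B \right)} = B^{3}$
$\frac{1}{P{\left(\sqrt{57 + 0} \right)}} = \frac{1}{\left(\sqrt{57 + 0}\right)^{3}} = \frac{1}{\left(\sqrt{57}\right)^{3}} = \frac{1}{57 \sqrt{57}} = \frac{\sqrt{57}}{3249}$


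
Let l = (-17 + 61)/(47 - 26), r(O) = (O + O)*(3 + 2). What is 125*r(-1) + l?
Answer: -26206/21 ≈ -1247.9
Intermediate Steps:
r(O) = 10*O (r(O) = (2*O)*5 = 10*O)
l = 44/21 ≈ 2.0952
125*r(-1) + l = 125*(10*(-1)) + 44/21 = 125*(-10) + 44/21 = -1250 + 44/21 = -26206/21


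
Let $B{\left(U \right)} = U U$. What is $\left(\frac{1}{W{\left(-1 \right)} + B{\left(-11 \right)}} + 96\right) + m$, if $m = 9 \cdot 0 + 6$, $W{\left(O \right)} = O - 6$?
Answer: $\frac{11629}{114} \approx 102.01$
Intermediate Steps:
$W{\left(O \right)} = -6 + O$
$B{\left(U \right)} = U^{2}$
$m = 6$ ($m = 0 + 6 = 6$)
$\left(\frac{1}{W{\left(-1 \right)} + B{\left(-11 \right)}} + 96\right) + m = \left(\frac{1}{\left(-6 - 1\right) + \left(-11\right)^{2}} + 96\right) + 6 = \left(\frac{1}{-7 + 121} + 96\right) + 6 = \left(\frac{1}{114} + 96\right) + 6 = \frac{10945}{114} + 6 = \frac{11629}{114}$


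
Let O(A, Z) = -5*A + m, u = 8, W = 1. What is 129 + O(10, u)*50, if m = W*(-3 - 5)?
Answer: -2771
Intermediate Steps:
m = -8 (m = 1*(-3 - 5) = 1*(-8) = -8)
O(A, Z) = -8 - 5*A (O(A, Z) = -5*A - 8 = -8 - 5*A)
129 + O(10, u)*50 = 129 + (-8 - 5*10)*50 = 129 + (-8 - 50)*50 = 129 - 58*50 = 129 - 2900 = -2771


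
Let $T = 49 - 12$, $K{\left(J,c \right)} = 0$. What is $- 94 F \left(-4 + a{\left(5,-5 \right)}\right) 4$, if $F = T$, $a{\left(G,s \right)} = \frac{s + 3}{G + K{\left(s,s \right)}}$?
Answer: $\frac{306064}{5} \approx 61213.0$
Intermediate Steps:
$a{\left(G,s \right)} = \frac{3 + s}{G}$ ($a{\left(G,s \right)} = \frac{s + 3}{G + 0} = \frac{3 + s}{G}$)
$T = 37$
$F = 37$
$- 94 F \left(-4 + a{\left(5,-5 \right)}\right) 4 = \left(-94\right) 37 \left(-4 + \frac{3 - 5}{5}\right) 4 = - 3478 \left(-4 + \frac{1}{5} \left(-2\right)\right) 4 = - 3478 \left(-4 - \frac{2}{5}\right) 4 = - 3478 \left(\left(- \frac{22}{5}\right) 4\right) = \left(-3478\right) \left(- \frac{88}{5}\right) = \frac{306064}{5}$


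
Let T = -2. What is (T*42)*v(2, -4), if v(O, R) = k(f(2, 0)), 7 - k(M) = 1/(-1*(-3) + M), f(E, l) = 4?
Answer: -576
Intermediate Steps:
k(M) = 7 - 1/(3 + M) (k(M) = 7 - 1/(-1*(-3) + M) = 7 - 1/(3 + M))
v(O, R) = 48/7 (v(O, R) = (20 + 7*4)/(3 + 4) = (20 + 28)/7 = (1/7)*48 = 48/7)
(T*42)*v(2, -4) = -2*42*(48/7) = -84*48/7 = -576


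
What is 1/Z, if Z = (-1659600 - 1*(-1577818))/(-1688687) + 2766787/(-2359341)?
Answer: -3984188475267/4479285613007 ≈ -0.88947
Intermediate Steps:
Z = -4479285613007/3984188475267 (Z = (-1659600 + 1577818)*(-1/1688687) + 2766787*(-1/2359341) = -81782*(-1/1688687) - 2766787/2359341 = 81782/1688687 - 2766787/2359341 = -4479285613007/3984188475267 ≈ -1.1243)
1/Z = 1/(-4479285613007/3984188475267) = -3984188475267/4479285613007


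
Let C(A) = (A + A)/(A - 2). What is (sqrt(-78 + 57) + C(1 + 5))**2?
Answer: (3 + I*sqrt(21))**2 ≈ -12.0 + 27.495*I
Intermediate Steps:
C(A) = 2*A/(-2 + A) (C(A) = (2*A)/(-2 + A) = 2*A/(-2 + A))
(sqrt(-78 + 57) + C(1 + 5))**2 = (sqrt(-78 + 57) + 2*(1 + 5)/(-2 + (1 + 5)))**2 = (sqrt(-21) + 2*6/(-2 + 6))**2 = (I*sqrt(21) + 2*6/4)**2 = (I*sqrt(21) + 2*6*(1/4))**2 = (I*sqrt(21) + 3)**2 = (3 + I*sqrt(21))**2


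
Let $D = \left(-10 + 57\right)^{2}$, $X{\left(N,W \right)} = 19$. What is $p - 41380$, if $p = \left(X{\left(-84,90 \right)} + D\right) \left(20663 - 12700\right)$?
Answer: $17700184$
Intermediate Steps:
$D = 2209$ ($D = 47^{2} = 2209$)
$p = 17741564$ ($p = \left(19 + 2209\right) \left(20663 - 12700\right) = 2228 \cdot 7963 = 17741564$)
$p - 41380 = 17741564 - 41380 = 17700184$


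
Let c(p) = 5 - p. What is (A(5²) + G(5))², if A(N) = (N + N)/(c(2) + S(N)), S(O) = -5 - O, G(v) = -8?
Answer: 70756/729 ≈ 97.059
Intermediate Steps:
A(N) = 2*N/(-2 - N) (A(N) = (N + N)/((5 - 1*2) + (-5 - N)) = (2*N)/((5 - 2) + (-5 - N)) = (2*N)/(3 + (-5 - N)) = (2*N)/(-2 - N) = 2*N/(-2 - N))
(A(5²) + G(5))² = (-2*5²/(2 + 5²) - 8)² = (-2*25/(2 + 25) - 8)² = (-2*25/27 - 8)² = (-2*25*1/27 - 8)² = (-50/27 - 8)² = (-266/27)² = 70756/729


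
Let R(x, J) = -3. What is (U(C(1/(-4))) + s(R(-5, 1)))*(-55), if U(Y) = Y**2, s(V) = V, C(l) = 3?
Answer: -330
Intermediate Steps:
(U(C(1/(-4))) + s(R(-5, 1)))*(-55) = (3**2 - 3)*(-55) = (9 - 3)*(-55) = 6*(-55) = -330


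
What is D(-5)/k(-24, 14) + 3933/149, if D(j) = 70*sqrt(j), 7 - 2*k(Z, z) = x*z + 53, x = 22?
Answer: 3933/149 - 70*I*sqrt(5)/177 ≈ 26.396 - 0.88432*I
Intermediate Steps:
k(Z, z) = -23 - 11*z (k(Z, z) = 7/2 - (22*z + 53)/2 = 7/2 - (53 + 22*z)/2 = 7/2 + (-53/2 - 11*z) = -23 - 11*z)
D(-5)/k(-24, 14) + 3933/149 = (70*sqrt(-5))/(-23 - 11*14) + 3933/149 = (70*(I*sqrt(5)))/(-23 - 154) + 3933*(1/149) = (70*I*sqrt(5))/(-177) + 3933/149 = (70*I*sqrt(5))*(-1/177) + 3933/149 = -70*I*sqrt(5)/177 + 3933/149 = 3933/149 - 70*I*sqrt(5)/177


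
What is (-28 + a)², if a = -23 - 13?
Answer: 4096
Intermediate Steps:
a = -36
(-28 + a)² = (-28 - 36)² = (-64)² = 4096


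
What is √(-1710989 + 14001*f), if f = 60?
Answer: I*√870929 ≈ 933.24*I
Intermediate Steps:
√(-1710989 + 14001*f) = √(-1710989 + 14001*60) = √(-1710989 + 840060) = √(-870929) = I*√870929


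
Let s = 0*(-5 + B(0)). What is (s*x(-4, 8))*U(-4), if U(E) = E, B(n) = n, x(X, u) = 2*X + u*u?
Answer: 0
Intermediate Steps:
x(X, u) = u² + 2*X (x(X, u) = 2*X + u² = u² + 2*X)
s = 0 (s = 0*(-5 + 0) = 0*(-5) = 0)
(s*x(-4, 8))*U(-4) = (0*(8² + 2*(-4)))*(-4) = (0*(64 - 8))*(-4) = (0*56)*(-4) = 0*(-4) = 0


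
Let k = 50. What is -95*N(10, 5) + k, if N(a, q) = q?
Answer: -425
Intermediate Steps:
-95*N(10, 5) + k = -95*5 + 50 = -475 + 50 = -425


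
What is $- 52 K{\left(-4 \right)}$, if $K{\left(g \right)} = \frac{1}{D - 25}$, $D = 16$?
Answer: $\frac{52}{9} \approx 5.7778$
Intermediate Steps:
$K{\left(g \right)} = - \frac{1}{9}$ ($K{\left(g \right)} = \frac{1}{16 - 25} = \frac{1}{-9} = - \frac{1}{9}$)
$- 52 K{\left(-4 \right)} = \left(-52\right) \left(- \frac{1}{9}\right) = \frac{52}{9}$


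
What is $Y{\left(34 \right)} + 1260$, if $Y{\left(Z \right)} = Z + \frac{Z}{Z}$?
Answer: $1295$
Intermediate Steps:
$Y{\left(Z \right)} = 1 + Z$ ($Y{\left(Z \right)} = Z + 1 = 1 + Z$)
$Y{\left(34 \right)} + 1260 = \left(1 + 34\right) + 1260 = 35 + 1260 = 1295$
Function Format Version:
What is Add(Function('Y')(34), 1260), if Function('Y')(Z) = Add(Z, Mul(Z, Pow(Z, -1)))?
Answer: 1295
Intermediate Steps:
Function('Y')(Z) = Add(1, Z) (Function('Y')(Z) = Add(Z, 1) = Add(1, Z))
Add(Function('Y')(34), 1260) = Add(Add(1, 34), 1260) = Add(35, 1260) = 1295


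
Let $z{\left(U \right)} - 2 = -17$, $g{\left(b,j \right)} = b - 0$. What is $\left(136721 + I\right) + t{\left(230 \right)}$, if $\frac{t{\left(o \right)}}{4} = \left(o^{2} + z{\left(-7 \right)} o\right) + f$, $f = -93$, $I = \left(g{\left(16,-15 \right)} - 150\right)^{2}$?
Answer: $352105$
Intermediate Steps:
$g{\left(b,j \right)} = b$ ($g{\left(b,j \right)} = b + 0 = b$)
$I = 17956$ ($I = \left(16 - 150\right)^{2} = \left(-134\right)^{2} = 17956$)
$z{\left(U \right)} = -15$ ($z{\left(U \right)} = 2 - 17 = -15$)
$t{\left(o \right)} = -372 - 60 o + 4 o^{2}$ ($t{\left(o \right)} = 4 \left(\left(o^{2} - 15 o\right) - 93\right) = 4 \left(-93 + o^{2} - 15 o\right) = -372 - 60 o + 4 o^{2}$)
$\left(136721 + I\right) + t{\left(230 \right)} = \left(136721 + 17956\right) - \left(14172 - 211600\right) = 154677 - -197428 = 154677 + 197428 = 352105$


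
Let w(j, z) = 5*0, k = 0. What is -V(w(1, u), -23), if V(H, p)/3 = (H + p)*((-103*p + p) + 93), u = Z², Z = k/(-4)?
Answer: 168291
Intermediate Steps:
Z = 0 (Z = 0/(-4) = 0*(-¼) = 0)
u = 0 (u = 0² = 0)
w(j, z) = 0
V(H, p) = 3*(93 - 102*p)*(H + p) (V(H, p) = 3*((H + p)*((-103*p + p) + 93)) = 3*((H + p)*(-102*p + 93)) = 3*((H + p)*(93 - 102*p)) = 3*((93 - 102*p)*(H + p)) = 3*(93 - 102*p)*(H + p))
-V(w(1, u), -23) = -(-306*(-23)² + 279*0 + 279*(-23) - 306*0*(-23)) = -(-306*529 + 0 - 6417 + 0) = -(-161874 + 0 - 6417 + 0) = -1*(-168291) = 168291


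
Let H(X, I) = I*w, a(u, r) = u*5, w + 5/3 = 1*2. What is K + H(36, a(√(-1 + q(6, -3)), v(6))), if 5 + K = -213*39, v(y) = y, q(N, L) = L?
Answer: -8312 + 10*I/3 ≈ -8312.0 + 3.3333*I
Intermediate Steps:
w = ⅓ (w = -5/3 + 1*2 = -5/3 + 2 = ⅓ ≈ 0.33333)
K = -8312 (K = -5 - 213*39 = -5 - 8307 = -8312)
a(u, r) = 5*u
H(X, I) = I/3 (H(X, I) = I*(⅓) = I/3)
K + H(36, a(√(-1 + q(6, -3)), v(6))) = -8312 + (5*√(-1 - 3))/3 = -8312 + (5*√(-4))/3 = -8312 + (5*(2*I))/3 = -8312 + (10*I)/3 = -8312 + 10*I/3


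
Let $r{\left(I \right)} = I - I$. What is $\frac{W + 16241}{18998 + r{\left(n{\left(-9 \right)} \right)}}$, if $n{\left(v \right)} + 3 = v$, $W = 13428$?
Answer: $\frac{29669}{18998} \approx 1.5617$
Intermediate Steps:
$n{\left(v \right)} = -3 + v$
$r{\left(I \right)} = 0$
$\frac{W + 16241}{18998 + r{\left(n{\left(-9 \right)} \right)}} = \frac{13428 + 16241}{18998 + 0} = \frac{29669}{18998}$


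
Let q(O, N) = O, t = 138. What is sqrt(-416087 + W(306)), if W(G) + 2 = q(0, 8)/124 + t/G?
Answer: 2*I*sqrt(270561579)/51 ≈ 645.05*I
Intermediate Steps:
W(G) = -2 + 138/G (W(G) = -2 + (0/124 + 138/G) = -2 + (0*(1/124) + 138/G) = -2 + (0 + 138/G) = -2 + 138/G)
sqrt(-416087 + W(306)) = sqrt(-416087 + (-2 + 138/306)) = sqrt(-416087 + (-2 + 138*(1/306))) = sqrt(-416087 + (-2 + 23/51)) = sqrt(-416087 - 79/51) = sqrt(-21220516/51) = 2*I*sqrt(270561579)/51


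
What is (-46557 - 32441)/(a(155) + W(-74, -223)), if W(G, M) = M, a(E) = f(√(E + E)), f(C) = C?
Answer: 17616554/49419 + 78998*√310/49419 ≈ 384.62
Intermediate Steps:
a(E) = √2*√E (a(E) = √(E + E) = √(2*E) = √2*√E)
(-46557 - 32441)/(a(155) + W(-74, -223)) = (-46557 - 32441)/(√2*√155 - 223) = -78998/(√310 - 223) = -78998/(-223 + √310)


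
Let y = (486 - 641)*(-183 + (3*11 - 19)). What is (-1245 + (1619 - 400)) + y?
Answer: 26169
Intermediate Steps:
y = 26195 (y = -155*(-183 + (33 - 19)) = -155*(-183 + 14) = -155*(-169) = 26195)
(-1245 + (1619 - 400)) + y = (-1245 + (1619 - 400)) + 26195 = (-1245 + 1219) + 26195 = -26 + 26195 = 26169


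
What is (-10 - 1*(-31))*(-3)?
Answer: -63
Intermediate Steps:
(-10 - 1*(-31))*(-3) = (-10 + 31)*(-3) = 21*(-3) = -63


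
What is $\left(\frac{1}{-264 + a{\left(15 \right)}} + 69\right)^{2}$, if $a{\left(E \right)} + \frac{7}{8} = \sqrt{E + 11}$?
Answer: $\frac{7377499071470829}{1549738870693} - \frac{3049248896 \sqrt{26}}{1549738870693} \approx 4760.5$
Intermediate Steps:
$a{\left(E \right)} = - \frac{7}{8} + \sqrt{11 + E}$ ($a{\left(E \right)} = - \frac{7}{8} + \sqrt{E + 11} = - \frac{7}{8} + \sqrt{11 + E}$)
$\left(\frac{1}{-264 + a{\left(15 \right)}} + 69\right)^{2} = \left(\frac{1}{-264 - \left(\frac{7}{8} - \sqrt{11 + 15}\right)} + 69\right)^{2} = \left(\frac{1}{-264 - \left(\frac{7}{8} - \sqrt{26}\right)} + 69\right)^{2} = \left(\frac{1}{- \frac{2119}{8} + \sqrt{26}} + 69\right)^{2} = \left(69 + \frac{1}{- \frac{2119}{8} + \sqrt{26}}\right)^{2}$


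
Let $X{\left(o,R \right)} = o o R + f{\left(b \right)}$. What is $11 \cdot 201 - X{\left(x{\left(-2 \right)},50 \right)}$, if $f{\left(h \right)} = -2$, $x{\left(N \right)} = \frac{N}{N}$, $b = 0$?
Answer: $2163$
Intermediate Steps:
$x{\left(N \right)} = 1$
$X{\left(o,R \right)} = -2 + R o^{2}$ ($X{\left(o,R \right)} = o o R - 2 = o^{2} R - 2 = R o^{2} - 2 = -2 + R o^{2}$)
$11 \cdot 201 - X{\left(x{\left(-2 \right)},50 \right)} = 11 \cdot 201 - \left(-2 + 50 \cdot 1^{2}\right) = 2211 - \left(-2 + 50 \cdot 1\right) = 2211 - \left(-2 + 50\right) = 2211 - 48 = 2163$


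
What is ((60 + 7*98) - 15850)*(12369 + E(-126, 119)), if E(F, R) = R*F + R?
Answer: 37850624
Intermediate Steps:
E(F, R) = R + F*R (E(F, R) = F*R + R = R + F*R)
((60 + 7*98) - 15850)*(12369 + E(-126, 119)) = ((60 + 7*98) - 15850)*(12369 + 119*(1 - 126)) = ((60 + 686) - 15850)*(12369 + 119*(-125)) = (746 - 15850)*(12369 - 14875) = -15104*(-2506) = 37850624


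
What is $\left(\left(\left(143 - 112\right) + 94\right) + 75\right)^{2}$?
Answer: $40000$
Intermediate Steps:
$\left(\left(\left(143 - 112\right) + 94\right) + 75\right)^{2} = \left(\left(31 + 94\right) + 75\right)^{2} = \left(125 + 75\right)^{2} = 200^{2} = 40000$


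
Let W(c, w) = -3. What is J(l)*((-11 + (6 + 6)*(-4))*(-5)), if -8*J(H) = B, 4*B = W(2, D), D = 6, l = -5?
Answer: 885/32 ≈ 27.656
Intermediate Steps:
B = -¾ (B = (¼)*(-3) = -¾ ≈ -0.75000)
J(H) = 3/32 (J(H) = -⅛*(-¾) = 3/32)
J(l)*((-11 + (6 + 6)*(-4))*(-5)) = 3*((-11 + (6 + 6)*(-4))*(-5))/32 = 3*((-11 + 12*(-4))*(-5))/32 = 3*((-11 - 48)*(-5))/32 = 3*(-59*(-5))/32 = (3/32)*295 = 885/32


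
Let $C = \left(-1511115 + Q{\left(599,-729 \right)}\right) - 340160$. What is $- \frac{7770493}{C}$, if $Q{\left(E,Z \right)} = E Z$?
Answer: $\frac{7770493}{2287946} \approx 3.3963$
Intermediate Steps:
$C = -2287946$ ($C = \left(-1511115 + 599 \left(-729\right)\right) - 340160 = \left(-1511115 - 436671\right) - 340160 = -1947786 - 340160 = -2287946$)
$- \frac{7770493}{C} = - \frac{7770493}{-2287946} = \left(-7770493\right) \left(- \frac{1}{2287946}\right) = \frac{7770493}{2287946}$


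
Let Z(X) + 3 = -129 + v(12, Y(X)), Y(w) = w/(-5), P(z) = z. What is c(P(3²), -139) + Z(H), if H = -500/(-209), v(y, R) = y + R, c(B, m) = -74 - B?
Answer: -42527/209 ≈ -203.48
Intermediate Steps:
Y(w) = -w/5 (Y(w) = w*(-⅕) = -w/5)
v(y, R) = R + y
H = 500/209 (H = -500*(-1/209) = 500/209 ≈ 2.3923)
Z(X) = -120 - X/5 (Z(X) = -3 + (-129 + (-X/5 + 12)) = -3 + (-129 + (12 - X/5)) = -3 + (-117 - X/5) = -120 - X/5)
c(P(3²), -139) + Z(H) = (-74 - 1*3²) + (-120 - ⅕*500/209) = (-74 - 1*9) + (-120 - 100/209) = (-74 - 9) - 25180/209 = -83 - 25180/209 = -42527/209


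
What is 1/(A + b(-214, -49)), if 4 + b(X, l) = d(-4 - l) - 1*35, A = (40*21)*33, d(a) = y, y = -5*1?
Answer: 1/27676 ≈ 3.6132e-5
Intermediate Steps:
y = -5
d(a) = -5
A = 27720 (A = 840*33 = 27720)
b(X, l) = -44 (b(X, l) = -4 + (-5 - 1*35) = -4 + (-5 - 35) = -4 - 40 = -44)
1/(A + b(-214, -49)) = 1/(27720 - 44) = 1/27676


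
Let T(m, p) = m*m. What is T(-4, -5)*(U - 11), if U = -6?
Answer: -272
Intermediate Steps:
T(m, p) = m²
T(-4, -5)*(U - 11) = (-4)²*(-6 - 11) = 16*(-17) = -272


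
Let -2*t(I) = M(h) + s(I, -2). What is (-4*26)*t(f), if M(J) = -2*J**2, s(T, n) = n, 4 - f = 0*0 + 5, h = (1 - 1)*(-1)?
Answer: -104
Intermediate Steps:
h = 0 (h = 0*(-1) = 0)
f = -1 (f = 4 - (0*0 + 5) = 4 - (0 + 5) = 4 - 1*5 = 4 - 5 = -1)
t(I) = 1 (t(I) = -(-2*0**2 - 2)/2 = -(-2*0 - 2)/2 = -(0 - 2)/2 = -1/2*(-2) = 1)
(-4*26)*t(f) = -4*26*1 = -104*1 = -104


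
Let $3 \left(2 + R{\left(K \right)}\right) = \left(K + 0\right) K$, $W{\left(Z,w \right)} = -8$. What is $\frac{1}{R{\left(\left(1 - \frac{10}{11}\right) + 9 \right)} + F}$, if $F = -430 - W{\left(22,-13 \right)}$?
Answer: $- \frac{363}{143912} \approx -0.0025224$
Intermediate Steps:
$F = -422$ ($F = -430 - -8 = -430 + 8 = -422$)
$R{\left(K \right)} = -2 + \frac{K^{2}}{3}$ ($R{\left(K \right)} = -2 + \frac{\left(K + 0\right) K}{3} = -2 + \frac{K K}{3} = -2 + \frac{K^{2}}{3}$)
$\frac{1}{R{\left(\left(1 - \frac{10}{11}\right) + 9 \right)} + F} = \frac{1}{\left(-2 + \frac{\left(\left(1 - \frac{10}{11}\right) + 9\right)^{2}}{3}\right) - 422} = \frac{1}{\left(-2 + \frac{\left(\frac{1}{11} + 9\right)^{2}}{3}\right) - 422} = \frac{1}{\left(-2 + \frac{\left(\frac{100}{11}\right)^{2}}{3}\right) - 422} = \frac{1}{\left(-2 + \frac{1}{3} \cdot \frac{10000}{121}\right) - 422} = \frac{1}{\left(-2 + \frac{10000}{363}\right) - 422} = \frac{1}{\frac{9274}{363} - 422} = \frac{1}{- \frac{143912}{363}} = - \frac{363}{143912}$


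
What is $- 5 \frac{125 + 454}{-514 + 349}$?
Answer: $\frac{193}{11} \approx 17.545$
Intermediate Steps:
$- 5 \frac{125 + 454}{-514 + 349} = - 5 \frac{579}{-165} = - 5 \cdot 579 \left(- \frac{1}{165}\right) = \left(-5\right) \left(- \frac{193}{55}\right) = \frac{193}{11}$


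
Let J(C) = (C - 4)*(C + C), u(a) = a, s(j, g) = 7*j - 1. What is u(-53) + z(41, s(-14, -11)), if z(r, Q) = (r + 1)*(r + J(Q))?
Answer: 858217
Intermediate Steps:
s(j, g) = -1 + 7*j
J(C) = 2*C*(-4 + C) (J(C) = (-4 + C)*(2*C) = 2*C*(-4 + C))
z(r, Q) = (1 + r)*(r + 2*Q*(-4 + Q)) (z(r, Q) = (r + 1)*(r + 2*Q*(-4 + Q)) = (1 + r)*(r + 2*Q*(-4 + Q)))
u(-53) + z(41, s(-14, -11)) = -53 + (41 + 41**2 + 2*(-1 + 7*(-14))*(-4 + (-1 + 7*(-14))) + 2*(-1 + 7*(-14))*41*(-4 + (-1 + 7*(-14)))) = -53 + (41 + 1681 + 2*(-1 - 98)*(-4 + (-1 - 98)) + 2*(-1 - 98)*41*(-4 + (-1 - 98))) = -53 + (41 + 1681 + 2*(-99)*(-4 - 99) + 2*(-99)*41*(-4 - 99)) = -53 + (41 + 1681 + 2*(-99)*(-103) + 2*(-99)*41*(-103)) = -53 + (41 + 1681 + 20394 + 836154) = -53 + 858270 = 858217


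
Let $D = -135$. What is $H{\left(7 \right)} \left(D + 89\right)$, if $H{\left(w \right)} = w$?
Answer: $-322$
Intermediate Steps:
$H{\left(7 \right)} \left(D + 89\right) = 7 \left(-135 + 89\right) = 7 \left(-46\right) = -322$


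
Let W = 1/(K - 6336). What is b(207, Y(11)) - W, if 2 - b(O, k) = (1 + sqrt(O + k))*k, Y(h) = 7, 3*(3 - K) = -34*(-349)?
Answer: -154322/30865 - 7*sqrt(214) ≈ -107.40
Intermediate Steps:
K = -11857/3 (K = 3 - (-34)*(-349)/3 = 3 - 1/3*11866 = 3 - 11866/3 = -11857/3 ≈ -3952.3)
b(O, k) = 2 - k*(1 + sqrt(O + k)) (b(O, k) = 2 - (1 + sqrt(O + k))*k = 2 - k*(1 + sqrt(O + k)))
W = -3/30865 (W = 1/(-11857/3 - 6336) = 1/(-30865/3) = -3/30865 ≈ -9.7197e-5)
b(207, Y(11)) - W = (2 - 1*7 - 1*7*sqrt(207 + 7)) - 1*(-3/30865) = (2 - 7 - 1*7*sqrt(214)) + 3/30865 = (2 - 7 - 7*sqrt(214)) + 3/30865 = (-5 - 7*sqrt(214)) + 3/30865 = -154322/30865 - 7*sqrt(214)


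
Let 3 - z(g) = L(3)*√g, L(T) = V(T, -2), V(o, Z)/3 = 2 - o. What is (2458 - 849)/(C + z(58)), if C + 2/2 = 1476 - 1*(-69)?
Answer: 2489123/2392687 - 4827*√58/2392687 ≈ 1.0249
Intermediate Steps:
V(o, Z) = 6 - 3*o (V(o, Z) = 3*(2 - o) = 6 - 3*o)
L(T) = 6 - 3*T
z(g) = 3 + 3*√g (z(g) = 3 - (6 - 3*3)*√g = 3 - (6 - 9)*√g = 3 - (-3)*√g = 3 + 3*√g)
C = 1544 (C = -1 + (1476 - 1*(-69)) = -1 + (1476 + 69) = -1 + 1545 = 1544)
(2458 - 849)/(C + z(58)) = (2458 - 849)/(1544 + (3 + 3*√58)) = 1609/(1547 + 3*√58)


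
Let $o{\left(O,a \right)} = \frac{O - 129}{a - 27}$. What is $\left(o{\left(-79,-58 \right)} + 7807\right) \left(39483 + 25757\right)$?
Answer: $\frac{8661301544}{17} \approx 5.0949 \cdot 10^{8}$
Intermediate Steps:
$o{\left(O,a \right)} = \frac{-129 + O}{-27 + a}$
$\left(o{\left(-79,-58 \right)} + 7807\right) \left(39483 + 25757\right) = \left(\frac{-129 - 79}{-27 - 58} + 7807\right) \left(39483 + 25757\right) = \left(\frac{1}{-85} \left(-208\right) + 7807\right) 65240 = \left(\left(- \frac{1}{85}\right) \left(-208\right) + 7807\right) 65240 = \left(\frac{208}{85} + 7807\right) 65240 = \frac{663803}{85} \cdot 65240 = \frac{8661301544}{17}$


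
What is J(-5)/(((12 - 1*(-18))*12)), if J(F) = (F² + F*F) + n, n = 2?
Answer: 13/90 ≈ 0.14444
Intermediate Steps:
J(F) = 2 + 2*F² (J(F) = (F² + F*F) + 2 = (F² + F²) + 2 = 2*F² + 2 = 2 + 2*F²)
J(-5)/(((12 - 1*(-18))*12)) = (2 + 2*(-5)²)/(((12 - 1*(-18))*12)) = (2 + 2*25)/(((12 + 18)*12)) = (2 + 50)/((30*12)) = 52/360 = 52*(1/360) = 13/90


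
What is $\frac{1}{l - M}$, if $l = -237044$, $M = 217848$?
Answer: $- \frac{1}{454892} \approx -2.1983 \cdot 10^{-6}$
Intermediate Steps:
$\frac{1}{l - M} = \frac{1}{-237044 - 217848} = \frac{1}{-454892} = - \frac{1}{454892}$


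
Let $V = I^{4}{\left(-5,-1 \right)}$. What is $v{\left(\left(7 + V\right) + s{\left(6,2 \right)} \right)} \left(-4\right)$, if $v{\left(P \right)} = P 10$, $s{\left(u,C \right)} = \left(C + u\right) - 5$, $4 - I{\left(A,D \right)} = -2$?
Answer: $-52240$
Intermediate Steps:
$I{\left(A,D \right)} = 6$ ($I{\left(A,D \right)} = 4 - -2 = 4 + 2 = 6$)
$V = 1296$ ($V = 6^{4} = 1296$)
$s{\left(u,C \right)} = -5 + C + u$
$v{\left(P \right)} = 10 P$
$v{\left(\left(7 + V\right) + s{\left(6,2 \right)} \right)} \left(-4\right) = 10 \left(\left(7 + 1296\right) + \left(-5 + 2 + 6\right)\right) \left(-4\right) = 10 \left(1303 + 3\right) \left(-4\right) = 10 \cdot 1306 \left(-4\right) = 13060 \left(-4\right) = -52240$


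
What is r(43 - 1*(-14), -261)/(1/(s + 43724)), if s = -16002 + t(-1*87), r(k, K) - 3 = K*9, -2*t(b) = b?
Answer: -65137863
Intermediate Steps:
t(b) = -b/2
r(k, K) = 3 + 9*K (r(k, K) = 3 + K*9 = 3 + 9*K)
s = -31917/2 (s = -16002 - (-1)*87/2 = -16002 - ½*(-87) = -16002 + 87/2 = -31917/2 ≈ -15959.)
r(43 - 1*(-14), -261)/(1/(s + 43724)) = (3 + 9*(-261))/(1/(-31917/2 + 43724)) = (3 - 2349)/(1/(55531/2)) = -2346/2/55531 = -2346*55531/2 = -65137863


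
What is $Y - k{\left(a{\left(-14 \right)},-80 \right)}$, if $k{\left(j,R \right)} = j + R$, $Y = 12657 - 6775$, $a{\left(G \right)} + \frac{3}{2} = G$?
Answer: $\frac{11955}{2} \approx 5977.5$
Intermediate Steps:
$a{\left(G \right)} = - \frac{3}{2} + G$
$Y = 5882$ ($Y = 12657 - 6775 = 5882$)
$k{\left(j,R \right)} = R + j$
$Y - k{\left(a{\left(-14 \right)},-80 \right)} = 5882 - \left(-80 - \frac{31}{2}\right) = 5882 - - \frac{191}{2} = 5882 + \frac{191}{2} = \frac{11955}{2}$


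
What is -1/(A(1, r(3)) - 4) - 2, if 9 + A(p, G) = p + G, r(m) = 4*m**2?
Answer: -49/24 ≈ -2.0417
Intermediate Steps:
A(p, G) = -9 + G + p (A(p, G) = -9 + (p + G) = -9 + (G + p) = -9 + G + p)
-1/(A(1, r(3)) - 4) - 2 = -1/((-9 + 4*3**2 + 1) - 4) - 2 = -1/((-9 + 4*9 + 1) - 4) - 2 = -1/((-9 + 36 + 1) - 4) - 2 = -1/(28 - 4) - 2 = -1/24 - 2 = -49/24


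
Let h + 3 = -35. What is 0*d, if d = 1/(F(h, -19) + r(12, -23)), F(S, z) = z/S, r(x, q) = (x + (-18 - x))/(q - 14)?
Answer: 0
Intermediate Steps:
h = -38 (h = -3 - 35 = -38)
r(x, q) = -18/(-14 + q)
d = 74/73 (d = 1/(-19/(-38) - 18/(-14 - 23)) = 1/(-19*(-1/38) - 18/(-37)) = 1/(½ - 18*(-1/37)) = 1/(½ + 18/37) = 1/(73/74) = 74/73 ≈ 1.0137)
0*d = 0*(74/73) = 0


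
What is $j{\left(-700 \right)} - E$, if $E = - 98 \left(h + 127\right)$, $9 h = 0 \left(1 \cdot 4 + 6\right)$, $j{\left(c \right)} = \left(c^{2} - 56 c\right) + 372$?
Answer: $542018$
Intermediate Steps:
$j{\left(c \right)} = 372 + c^{2} - 56 c$
$h = 0$ ($h = \frac{0 \left(1 \cdot 4 + 6\right)}{9} = \frac{0 \left(4 + 6\right)}{9} = \frac{0 \cdot 10}{9} = \frac{1}{9} \cdot 0 = 0$)
$E = -12446$ ($E = - 98 \left(0 + 127\right) = \left(-98\right) 127 = -12446$)
$j{\left(-700 \right)} - E = \left(372 + \left(-700\right)^{2} - -39200\right) - -12446 = \left(372 + 490000 + 39200\right) + 12446 = 529572 + 12446 = 542018$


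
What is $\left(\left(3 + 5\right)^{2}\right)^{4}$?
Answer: $16777216$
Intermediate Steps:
$\left(\left(3 + 5\right)^{2}\right)^{4} = \left(8^{2}\right)^{4} = 64^{4} = 16777216$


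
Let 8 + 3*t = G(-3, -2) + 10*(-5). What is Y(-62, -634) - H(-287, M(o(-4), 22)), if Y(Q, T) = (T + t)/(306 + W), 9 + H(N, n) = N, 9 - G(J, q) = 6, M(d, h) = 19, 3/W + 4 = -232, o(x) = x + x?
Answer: 63663292/216639 ≈ 293.87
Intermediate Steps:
o(x) = 2*x
W = -3/236 (W = 3/(-4 - 232) = 3/(-236) = 3*(-1/236) = -3/236 ≈ -0.012712)
G(J, q) = 3 (G(J, q) = 9 - 1*6 = 9 - 6 = 3)
H(N, n) = -9 + N
t = -55/3 (t = -8/3 + (3 + 10*(-5))/3 = -8/3 + (3 - 50)/3 = -8/3 + (⅓)*(-47) = -8/3 - 47/3 = -55/3 ≈ -18.333)
Y(Q, T) = -12980/216639 + 236*T/72213 (Y(Q, T) = (T - 55/3)/(306 - 3/236) = (-55/3 + T)/(72213/236) = (-55/3 + T)*(236/72213) = -12980/216639 + 236*T/72213)
Y(-62, -634) - H(-287, M(o(-4), 22)) = (-12980/216639 + (236/72213)*(-634)) - (-9 - 287) = (-12980/216639 - 149624/72213) - 1*(-296) = -461852/216639 + 296 = 63663292/216639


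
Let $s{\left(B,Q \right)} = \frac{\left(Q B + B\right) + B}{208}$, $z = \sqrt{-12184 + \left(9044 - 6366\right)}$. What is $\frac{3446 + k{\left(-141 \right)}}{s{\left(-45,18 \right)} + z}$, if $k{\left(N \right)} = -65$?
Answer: $- \frac{39557700}{25754849} - \frac{63995568 i \sqrt{194}}{25754849} \approx -1.5359 - 34.609 i$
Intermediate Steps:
$z = 7 i \sqrt{194}$ ($z = \sqrt{-12184 + \left(9044 - 6366\right)} = \sqrt{-12184 + 2678} = \sqrt{-9506} = 7 i \sqrt{194} \approx 97.499 i$)
$s{\left(B,Q \right)} = \frac{B}{104} + \frac{B Q}{208}$ ($s{\left(B,Q \right)} = \left(\left(B Q + B\right) + B\right) \frac{1}{208} = \left(\left(B + B Q\right) + B\right) \frac{1}{208} = \left(2 B + B Q\right) \frac{1}{208} = \frac{B}{104} + \frac{B Q}{208}$)
$\frac{3446 + k{\left(-141 \right)}}{s{\left(-45,18 \right)} + z} = \frac{3446 - 65}{\frac{1}{208} \left(-45\right) \left(2 + 18\right) + 7 i \sqrt{194}} = \frac{3381}{\frac{1}{208} \left(-45\right) 20 + 7 i \sqrt{194}} = \frac{3381}{- \frac{225}{52} + 7 i \sqrt{194}}$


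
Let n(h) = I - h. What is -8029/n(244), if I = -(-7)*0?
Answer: 8029/244 ≈ 32.906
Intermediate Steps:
I = 0 (I = -1*0 = 0)
n(h) = -h (n(h) = 0 - h = -h)
-8029/n(244) = -8029/((-1*244)) = -8029/(-244) = -8029*(-1/244) = 8029/244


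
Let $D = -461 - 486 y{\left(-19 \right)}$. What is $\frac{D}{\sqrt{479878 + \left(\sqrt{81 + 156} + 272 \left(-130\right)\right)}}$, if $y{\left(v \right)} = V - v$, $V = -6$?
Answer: $- \frac{6779}{\sqrt{444518 + \sqrt{237}}} \approx -10.167$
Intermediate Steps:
$y{\left(v \right)} = -6 - v$
$D = -6779$ ($D = -461 - 486 \left(-6 - -19\right) = -461 - 486 \left(-6 + 19\right) = -461 - 6318 = -6779$)
$\frac{D}{\sqrt{479878 + \left(\sqrt{81 + 156} + 272 \left(-130\right)\right)}} = - \frac{6779}{\sqrt{479878 + \left(\sqrt{81 + 156} + 272 \left(-130\right)\right)}} = - \frac{6779}{\sqrt{479878 - \left(35360 - \sqrt{237}\right)}} = - \frac{6779}{\sqrt{444518 + \sqrt{237}}}$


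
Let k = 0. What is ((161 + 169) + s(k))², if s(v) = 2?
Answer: 110224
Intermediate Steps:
((161 + 169) + s(k))² = ((161 + 169) + 2)² = (330 + 2)² = 332² = 110224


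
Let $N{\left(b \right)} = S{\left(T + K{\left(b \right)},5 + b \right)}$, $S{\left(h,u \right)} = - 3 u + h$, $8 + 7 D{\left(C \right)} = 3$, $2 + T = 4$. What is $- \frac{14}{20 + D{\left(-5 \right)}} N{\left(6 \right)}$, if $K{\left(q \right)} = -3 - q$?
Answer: $\frac{784}{27} \approx 29.037$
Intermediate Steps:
$T = 2$ ($T = -2 + 4 = 2$)
$D{\left(C \right)} = - \frac{5}{7}$ ($D{\left(C \right)} = - \frac{8}{7} + \frac{1}{7} \cdot 3 = - \frac{8}{7} + \frac{3}{7} = - \frac{5}{7}$)
$S{\left(h,u \right)} = h - 3 u$
$N{\left(b \right)} = -16 - 4 b$ ($N{\left(b \right)} = \left(2 - \left(3 + b\right)\right) - 3 \left(5 + b\right) = \left(-1 - b\right) - \left(15 + 3 b\right) = -16 - 4 b$)
$- \frac{14}{20 + D{\left(-5 \right)}} N{\left(6 \right)} = - \frac{14}{20 - \frac{5}{7}} \left(-16 - 24\right) = - \frac{14}{\frac{135}{7}} \left(-16 - 24\right) = \left(-14\right) \frac{7}{135} \left(-40\right) = \left(- \frac{98}{135}\right) \left(-40\right) = \frac{784}{27}$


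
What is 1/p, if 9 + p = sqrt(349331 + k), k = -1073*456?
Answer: -9/140038 - I*sqrt(139957)/140038 ≈ -6.4268e-5 - 0.0026715*I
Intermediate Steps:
k = -489288
p = -9 + I*sqrt(139957) (p = -9 + sqrt(349331 - 489288) = -9 + sqrt(-139957) = -9 + I*sqrt(139957) ≈ -9.0 + 374.11*I)
1/p = 1/(-9 + I*sqrt(139957))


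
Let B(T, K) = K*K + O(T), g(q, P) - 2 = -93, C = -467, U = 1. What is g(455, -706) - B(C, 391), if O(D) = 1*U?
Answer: -152973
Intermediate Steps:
g(q, P) = -91 (g(q, P) = 2 - 93 = -91)
O(D) = 1 (O(D) = 1*1 = 1)
B(T, K) = 1 + K² (B(T, K) = K*K + 1 = K² + 1 = 1 + K²)
g(455, -706) - B(C, 391) = -91 - (1 + 391²) = -91 - (1 + 152881) = -91 - 1*152882 = -91 - 152882 = -152973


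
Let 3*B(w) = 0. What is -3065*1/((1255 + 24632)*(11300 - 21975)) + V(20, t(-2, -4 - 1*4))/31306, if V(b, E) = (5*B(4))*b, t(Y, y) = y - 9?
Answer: 613/55268745 ≈ 1.1091e-5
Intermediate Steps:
t(Y, y) = -9 + y
B(w) = 0 (B(w) = (1/3)*0 = 0)
V(b, E) = 0 (V(b, E) = (5*0)*b = 0*b = 0)
-3065*1/((1255 + 24632)*(11300 - 21975)) + V(20, t(-2, -4 - 1*4))/31306 = -3065*1/((1255 + 24632)*(11300 - 21975)) + 0/31306 = -3065/((-10675*25887)) + 0*(1/31306) = -3065/(-276343725) + 0 = -3065*(-1/276343725) + 0 = 613/55268745 + 0 = 613/55268745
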